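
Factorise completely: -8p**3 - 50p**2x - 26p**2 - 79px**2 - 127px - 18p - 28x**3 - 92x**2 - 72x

Group: 2p(-4p**2 - 23px - 9p - 28x**2 - 36x) + (x + 2)(-4p**2 - 23px - 9p - 28x**2 - 36x); both groups contain (-4p**2 - 23px - 9p - 28x**2 - 36x), so (2p + x + 2) is a factor with cofactor -4p**2 - 23px - 9p - 28x**2 - 36x.
The cofactor groups again: -4p**2 - 23px - 9p - 28x**2 - 36x = -4p(p + 4x) + (-7x - 9)(p + 4x); both groups contain (p + 4x), giving -(4p + 7x + 9)(p + 4x).

-(2p + x + 2)(4p + 7x + 9)(p + 4x)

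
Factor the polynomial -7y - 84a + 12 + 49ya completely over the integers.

Group as (49ya - 7y) + (-84a + 12) = 7y(7a - 1) - 12(7a - 1).
Both groups share the factor (7a - 1).

(7a - 1)(7y - 12)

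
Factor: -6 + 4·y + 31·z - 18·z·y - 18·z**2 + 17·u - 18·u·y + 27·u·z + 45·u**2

(5·u - 2·z - 2·y + 3)·(9·u + 9·z - 2)

Group: 5·u·(9·u + 9·z - 2) + (-2·z - 2·y + 3)·(9·u + 9·z - 2); both groups contain (9·u + 9·z - 2).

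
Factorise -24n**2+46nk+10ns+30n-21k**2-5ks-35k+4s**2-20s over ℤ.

-(4n-3k+s-5)(6n-7k-4s)

Group: -6n(4n-3k+s-5) + (7k+4s)(4n-3k+s-5); both groups contain (4n-3k+s-5).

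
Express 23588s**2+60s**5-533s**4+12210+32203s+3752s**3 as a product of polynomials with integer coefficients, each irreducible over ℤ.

Trying the rational-root candidates, s = -2/3 is a root, so (3s+2) is a factor; dividing leaves 20s**4-191s**3+1378s**2+6944s+6105.
Continuing, s = -5/4 is a root, giving the factor (4s+5) and quotient 5s**3-54s**2+412s+1221.
Next, s = -11/5 is a root, so (5s+11) divides it; the quotient is s**2-13s+111.
The quadratic s**2-13s+111 has discriminant -275 < 0 and is irreducible over ℤ.

(3s+2)(4s+5)(5s+11)(s**2-13s+111)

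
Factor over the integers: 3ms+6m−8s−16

(3m−8)(s+2)

Group as (3ms+6m) + (−8s−16) = 3m(s+2) − 8(s+2).
Both groups share the factor (s+2).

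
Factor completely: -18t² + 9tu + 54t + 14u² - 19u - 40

Group: -3t(6t - 7u - 8) + (-2u + 5)(6t - 7u - 8); both groups contain (6t - 7u - 8).

-(3t + 2u - 5)(6t - 7u - 8)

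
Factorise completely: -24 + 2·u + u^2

(u + 6)·(u - 4)

Two integers with product -24 and sum 2 are 6 and -4.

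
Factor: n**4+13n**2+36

(n**2+4)(n**2+9)

Substitute u = n**2 to get a quadratic in u, then factor.
n**2+9 is irreducible over ℤ (sum of squares).
n**2+4 is irreducible over ℤ (sum of squares).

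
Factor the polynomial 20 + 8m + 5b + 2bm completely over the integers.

(2m + 5)(b + 4)

Group as (2bm + 5b) + (8m + 20) = b(2m + 5) + 4(2m + 5).
Both groups share the factor (2m + 5).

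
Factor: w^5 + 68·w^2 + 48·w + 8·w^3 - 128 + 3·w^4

Trying the rational-root candidates, w = -2 is a root, so (w + 2) divides it; the quotient is w^4 + w^3 + 6·w^2 + 56·w - 64.
Continuing, w = -4 is a root, so (w + 4) is a factor; dividing leaves w^3 - 3·w^2 + 18·w - 16.
Then w = 1 is a root, so (w - 1) is a factor; dividing leaves w^2 - 2·w + 16.
The quadratic w^2 - 2·w + 16 has discriminant -60 < 0 and is irreducible over ℤ.

(w + 2)·(w + 4)·(w - 1)·(w^2 - 2·w + 16)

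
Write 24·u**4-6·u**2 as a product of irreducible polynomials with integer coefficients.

6·u**2·(2·u+1)·(2·u-1)

Factor out 6·u**2, leaving 4·u**2-1, which is a difference of two squares.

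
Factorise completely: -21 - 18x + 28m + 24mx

(4m - 3)(6x + 7)

Group as (24mx + 28m) + (-18x - 21) = 4m(6x + 7) - 3(6x + 7).
Both groups share the factor (6x + 7).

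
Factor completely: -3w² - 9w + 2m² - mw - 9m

(2m - 3w - 9)(m + w)

Group: 2m(m + w) + (-3w - 9)(m + w); both groups contain (m + w).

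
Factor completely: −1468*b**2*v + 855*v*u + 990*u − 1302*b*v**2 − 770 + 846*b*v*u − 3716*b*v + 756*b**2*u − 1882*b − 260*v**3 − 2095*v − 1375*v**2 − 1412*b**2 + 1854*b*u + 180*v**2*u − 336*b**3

Group: 4*b*(−84*b**2 − 94*b*v − 206*b − 20*v**2 − 95*v − 110) + (13*v − 9*u + 7)*(−84*b**2 − 94*b*v − 206*b − 20*v**2 − 95*v − 110); both groups contain (−84*b**2 − 94*b*v − 206*b − 20*v**2 − 95*v − 110), so (4*b + 13*v − 9*u + 7) is a factor with cofactor −84*b**2 − 94*b*v − 206*b − 20*v**2 − 95*v − 110.
The cofactor groups again: −84*b**2 − 94*b*v − 206*b − 20*v**2 − 95*v − 110 = −6*b*(14*b + 4*v + 11) + (−5*v − 10)*(14*b + 4*v + 11); both groups contain (14*b + 4*v + 11), giving −(6*b + 5*v + 10)*(14*b + 4*v + 11).

−(14*b + 4*v + 11)*(4*b + 13*v − 9*u + 7)*(6*b + 5*v + 10)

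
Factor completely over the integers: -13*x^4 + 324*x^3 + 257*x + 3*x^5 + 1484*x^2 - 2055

(3*x + 5)*(x + 3)*(x - 1)*(x^2 - 8*x + 137)

Trying the rational-root candidates, x = 1 is a root, so (x - 1) divides it; the quotient is 3*x^4 - 10*x^3 + 314*x^2 + 1798*x + 2055.
Then x = -5/3 is a root, giving the factor (3*x + 5) and quotient x^3 - 5*x^2 + 113*x + 411.
Next, x = -3 is a root, so (x + 3) is a factor; dividing leaves x^2 - 8*x + 137.
The quadratic x^2 - 8*x + 137 has discriminant -484 < 0 and is irreducible over ℤ.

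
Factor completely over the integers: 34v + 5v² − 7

Need a pair with product 5·(−7) = −35 and sum 34: that's 35 and −1.
Split the middle term: 5v² + 35v − v − 7 = 5v(v + 7) − (v + 7).

(5v − 1)(v + 7)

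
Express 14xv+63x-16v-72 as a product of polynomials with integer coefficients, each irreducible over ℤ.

(2v+9)(7x-8)

Group as (14xv+63x) + (-16v-72) = 7x(2v+9) - 8(2v+9).
Both groups share the factor (2v+9).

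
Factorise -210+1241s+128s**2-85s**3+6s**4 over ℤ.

(6s-1)(s+3)(s-10)(s-7)

Testing divisors of the constant over divisors of the leading coefficient, s = 7 is a root, giving the factor (s-7) and quotient 6s**3-43s**2-173s+30.
Continuing, s = 1/6 is a root, so (6s-1) divides it; the quotient is s**2-7s-30.
The remaining quadratic factors as (s-10)(s+3).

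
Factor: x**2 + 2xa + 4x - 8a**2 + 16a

Group: x(x - 2a + 4) + 4a(x - 2a + 4); both groups contain (x - 2a + 4).

(x - 2a + 4)(x + 4a)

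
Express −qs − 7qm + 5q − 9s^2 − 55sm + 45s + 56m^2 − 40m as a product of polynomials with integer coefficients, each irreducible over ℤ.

Group: −s(q + 9s − 8m) + (−7m + 5)(q + 9s − 8m); both groups contain (q + 9s − 8m).

−(q + 9s − 8m)(s + 7m − 5)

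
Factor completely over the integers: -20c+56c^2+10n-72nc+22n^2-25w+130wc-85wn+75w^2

Group: 5w(15w-11n+14c-5) + (-2n+4c)(15w-11n+14c-5); both groups contain (15w-11n+14c-5).

(15w-11n+14c-5)(5w-2n+4c)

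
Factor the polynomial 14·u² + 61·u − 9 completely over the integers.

(2·u + 9)·(7·u − 1)

Need a pair with product 14·(−9) = −126 and sum 61: that's 63 and −2.
Split the middle term: 14·u² + 63·u − 2·u − 9 = 7·u·(2·u + 9) − (2·u + 9).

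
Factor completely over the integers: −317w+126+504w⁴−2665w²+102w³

(3w+7)(4w−9)(6w−1)(7w+2)

By the rational root theorem, w = −7/3 is a root, so (3w+7) is a factor; dividing leaves 168w³−358w²−53w+18.
Then w = 9/4 is a root, giving the factor (4w−9) and quotient 42w²+5w−2.
The remaining quadratic factors as (6w−1)(7w+2).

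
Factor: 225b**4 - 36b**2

Pull out the common factor 9b**2; 25b**2 - 4 is a difference of squares.

9b**2(5b + 2)(5b - 2)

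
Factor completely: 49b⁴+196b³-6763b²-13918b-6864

(7b+6)(7b+8)(b+13)(b-11)

Among the possible rational roots, b = -6/7 is a root, so (7b+6) is a factor; dividing leaves 7b³+22b²-985b-1144.
Then b = -13 is a root, so (b+13) is a factor; dividing leaves 7b²-69b-88.
The remaining quadratic factors as (b-11)(7b+8).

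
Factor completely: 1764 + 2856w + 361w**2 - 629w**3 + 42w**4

(6w + 7)(7w + 6)(w - 14)(w - 3)

Testing divisors of the constant over divisors of the leading coefficient, w = 14 is a root, giving the factor (w - 14) and quotient 42w**3 - 41w**2 - 213w - 126.
Next, w = -6/7 is a root, so (7w + 6) divides it; the quotient is 6w**2 - 11w - 21.
The remaining quadratic factors as (w - 3)(6w + 7).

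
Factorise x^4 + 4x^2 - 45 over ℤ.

Substitute u = x^2 to get a quadratic in u, then factor.
x^2 - 5 is irreducible over ℤ (5 is not a perfect square).
x^2 + 9 is irreducible over ℤ (sum of squares).

(x^2 + 9)(x^2 - 5)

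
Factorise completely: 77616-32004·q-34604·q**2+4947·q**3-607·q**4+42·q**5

Testing divisors of the constant over divisors of the leading coefficient, q = 7/6 is a root, giving the factor (6·q-7) and quotient 7·q**4-93·q**3+716·q**2-4932·q-11088.
Continuing, q = -12/7 is a root, so (7·q+12) is a factor; dividing leaves q**3-15·q**2+128·q-924.
Then q = 11 is a root, so (q-11) divides it; the quotient is q**2-4·q+84.
The quadratic q**2-4·q+84 has discriminant -320 < 0 and is irreducible over ℤ.

(6·q-7)·(7·q+12)·(q-11)·(q**2-4·q+84)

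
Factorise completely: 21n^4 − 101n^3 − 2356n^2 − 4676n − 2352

Among the possible rational roots, n = −4/3 is a root, so (3n + 4) is a factor; dividing leaves 7n^3 − 43n^2 − 728n − 588.
Next, n = 14 is a root, so (n − 14) is a factor; dividing leaves 7n^2 + 55n + 42.
The remaining quadratic factors as (n + 7)(7n + 6).

(3n + 4)(7n + 6)(n + 7)(n − 14)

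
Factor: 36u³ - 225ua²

Pull out the common factor 9u; 4u² - 25a² is a difference of squares.

9u(2u - 5a)(2u + 5a)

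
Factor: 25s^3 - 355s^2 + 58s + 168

(5s + 3)(5s - 4)(s - 14)

Testing divisors of the constant over divisors of the leading coefficient, s = 14 is a root, so (s - 14) divides it; the quotient is 25s^2 - 5s - 12.
The remaining quadratic factors as (5s + 3)(5s - 4).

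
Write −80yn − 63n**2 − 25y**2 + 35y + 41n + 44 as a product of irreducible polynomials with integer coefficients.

−(5y + 7n + 4)(5y + 9n − 11)

Group: −5y(5y + 9n − 11) + (−7n − 4)(5y + 9n − 11); both groups contain (5y + 9n − 11).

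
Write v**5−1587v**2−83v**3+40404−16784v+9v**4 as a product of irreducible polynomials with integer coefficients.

(v+14)(v−13)(v−2)(v**2+10v+111)

Testing divisors of the constant over divisors of the leading coefficient, v = −14 is a root, so (v+14) is a factor; dividing leaves v**4−5v**3−13v**2−1405v+2886.
Continuing, v = 2 is a root, so (v−2) divides it; the quotient is v**3−3v**2−19v−1443.
Next, v = 13 is a root, so (v−13) is a factor; dividing leaves v**2+10v+111.
The quadratic v**2+10v+111 has discriminant −344 < 0 and is irreducible over ℤ.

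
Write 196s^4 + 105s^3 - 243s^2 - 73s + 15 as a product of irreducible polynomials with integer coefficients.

Among the possible rational roots, s = 1 is a root, so (s - 1) is a factor; dividing leaves 196s^3 + 301s^2 + 58s - 15.
Continuing, s = -5/4 is a root, so (4s + 5) divides it; the quotient is 49s^2 + 14s - 3.
The remaining quadratic factors as (7s - 1)(7s + 3).

(4s + 5)(7s + 3)(7s - 1)(s - 1)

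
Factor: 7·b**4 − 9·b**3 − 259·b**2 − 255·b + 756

(7·b − 9)·(b + 3)·(b + 4)·(b − 7)

By the rational root theorem, b = 9/7 is a root, so (7·b − 9) divides it; the quotient is b**3 − 37·b − 84.
Next, b = 7 is a root, giving the factor (b − 7) and quotient b**2 + 7·b + 12.
The remaining quadratic factors as (b + 3)(b + 4).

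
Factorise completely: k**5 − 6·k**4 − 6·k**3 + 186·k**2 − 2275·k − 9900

Testing divisors of the constant over divisors of the leading coefficient, k = −5 is a root, giving the factor (k + 5) and quotient k**4 − 11·k**3 + 49·k**2 − 59·k − 1980.
Then k = 9 is a root, so (k − 9) divides it; the quotient is k**3 − 2·k**2 + 31·k + 220.
Continuing, k = −4 is a root, so (k + 4) is a factor; dividing leaves k**2 − 6·k + 55.
The quadratic k**2 − 6·k + 55 has discriminant −184 < 0 and is irreducible over ℤ.

(k + 4)·(k + 5)·(k − 9)·(k**2 − 6·k + 55)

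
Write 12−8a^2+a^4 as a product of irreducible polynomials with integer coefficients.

Substitute u = a^2 to get a quadratic in u, then factor.
a^2−2 is irreducible over ℤ (2 is not a perfect square).
a^2−6 is irreducible over ℤ (6 is not a perfect square).

(a^2−2)(a^2−6)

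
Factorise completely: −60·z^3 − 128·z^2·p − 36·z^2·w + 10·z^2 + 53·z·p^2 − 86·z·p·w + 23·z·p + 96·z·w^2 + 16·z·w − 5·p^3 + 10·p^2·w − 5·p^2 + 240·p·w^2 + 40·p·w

Group: 2·z·(−30·z^2 + 11·z·p − 18·z·w + 5·z − p^2 + 2·p·w − p + 48·w^2 + 8·w) + 5·p·(−30·z^2 + 11·z·p − 18·z·w + 5·z − p^2 + 2·p·w − p + 48·w^2 + 8·w); both groups contain (−30·z^2 + 11·z·p − 18·z·w + 5·z − p^2 + 2·p·w − p + 48·w^2 + 8·w), so (2·z + 5·p) is a factor with cofactor −30·z^2 + 11·z·p − 18·z·w + 5·z − p^2 + 2·p·w − p + 48·w^2 + 8·w.
The cofactor groups again: −30·z^2 + 11·z·p − 18·z·w + 5·z − p^2 + 2·p·w − p + 48·w^2 + 8·w = −5·z·(6·z − p − 6·w − 1) + (p − 8·w)·(6·z − p − 6·w − 1); both groups contain (6·z − p − 6·w − 1), giving −(5·z − p + 8·w)·(6·z − p − 6·w − 1).

−(5·z − p + 8·w)·(6·z − p − 6·w − 1)·(2·z + 5·p)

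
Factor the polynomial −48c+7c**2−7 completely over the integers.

(7c+1)(c−7)

Need a pair with product 7·(−7) = −49 and sum −48: that's 1 and −49.
Split the middle term: 7c**2+c − 49c−7 = c(7c+1) − 7(7c+1).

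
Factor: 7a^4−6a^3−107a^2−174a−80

Trying the rational-root candidates, a = −1 is a root, so (a+1) is a factor; dividing leaves 7a^3−13a^2−94a−80.
Continuing, a = 5 is a root, so (a−5) is a factor; dividing leaves 7a^2+22a+16.
The remaining quadratic factors as (a+2)(7a+8).

(7a+8)(a+1)(a+2)(a−5)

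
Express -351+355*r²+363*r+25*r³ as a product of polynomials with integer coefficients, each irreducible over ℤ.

(5*r+9)*(5*r-3)*(r+13)

Among the possible rational roots, r = -13 is a root, so (r+13) divides it; the quotient is 25*r²+30*r-27.
The remaining quadratic factors as (5*r-3)(5*r+9).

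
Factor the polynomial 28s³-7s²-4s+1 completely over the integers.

Group as (28s³-4s) + (-7s²+1) = 4s(7s²-1) - (7s²-1).
Both groups share the factor (7s²-1).

(4s-1)(7s²-1)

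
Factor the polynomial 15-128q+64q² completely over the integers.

(8q-1)(8q-15)

Need a pair with product 64·15 = 960 and sum -128: that's -120 and -8.
Split the middle term: 64q²-120q - 8q+15 = 8q(8q-15) - (8q-15).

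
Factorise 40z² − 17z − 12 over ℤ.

(5z − 4)(8z + 3)

Need a pair with product 40·(−12) = −480 and sum −17: that's −32 and 15.
Split the middle term: 40z² − 32z + 15z − 12 = 8z(5z − 4) + 3(5z − 4).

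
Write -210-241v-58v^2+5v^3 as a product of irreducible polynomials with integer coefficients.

(5v+7)(v+2)(v-15)

Trying the rational-root candidates, v = -7/5 is a root, giving the factor (5v+7) and quotient v^2-13v-30.
The remaining quadratic factors as (v+2)(v-15).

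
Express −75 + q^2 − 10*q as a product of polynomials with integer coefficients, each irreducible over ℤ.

Two integers with product −75 and sum −10 are −15 and 5.

(q + 5)*(q − 15)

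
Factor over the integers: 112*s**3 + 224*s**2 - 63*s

Pull out the common factor 7*s, then factor the remaining trinomial.

7*s*(4*s + 9)*(4*s - 1)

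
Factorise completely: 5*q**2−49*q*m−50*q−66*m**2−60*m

Group: 5*q*(q−11*m−10) + 6*m*(q−11*m−10); both groups contain (q−11*m−10).

(q−11*m−10)*(5*q+6*m)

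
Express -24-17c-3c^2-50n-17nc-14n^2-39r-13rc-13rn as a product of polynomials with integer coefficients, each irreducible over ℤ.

Group: -n(13r+14n+3c+8) + (-c-3)(13r+14n+3c+8); both groups contain (13r+14n+3c+8).

-(13r+14n+3c+8)(n+c+3)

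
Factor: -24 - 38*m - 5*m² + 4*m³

(4*m + 3)*(m + 2)*(m - 4)

Testing divisors of the constant over divisors of the leading coefficient, m = 4 is a root, giving the factor (m - 4) and quotient 4*m² + 11*m + 6.
The remaining quadratic factors as (m + 2)(4*m + 3).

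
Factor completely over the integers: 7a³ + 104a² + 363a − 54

(7a − 1)(a + 6)(a + 9)

Testing divisors of the constant over divisors of the leading coefficient, a = 1/7 is a root, so (7a − 1) divides it; the quotient is a² + 15a + 54.
The remaining quadratic factors as (a + 6)(a + 9).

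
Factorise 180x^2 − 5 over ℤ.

5(6x + 1)(6x − 1)

Pull out the common factor 5; 36x^2 − 1 is a difference of squares.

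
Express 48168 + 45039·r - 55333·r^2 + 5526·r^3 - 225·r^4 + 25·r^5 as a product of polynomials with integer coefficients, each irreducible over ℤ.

Among the possible rational roots, r = -3/5 is a root, so (5·r + 3) is a factor; dividing leaves 5·r^4 - 48·r^3 + 1134·r^2 - 11747·r + 16056.
Next, r = 8/5 is a root, so (5·r - 8) is a factor; dividing leaves r^3 - 8·r^2 + 214·r - 2007.
Continuing, r = 9 is a root, giving the factor (r - 9) and quotient r^2 + r + 223.
The quadratic r^2 + r + 223 has discriminant -891 < 0 and is irreducible over ℤ.

(5·r + 3)·(5·r - 8)·(r - 9)·(r^2 + r + 223)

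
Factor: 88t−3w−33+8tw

Group as (8tw+88t) + (−3w−33) = 8t(w+11) − 3(w+11).
Both groups share the factor (w+11).

(8t−3)(w+11)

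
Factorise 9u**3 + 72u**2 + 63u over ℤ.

Pull out the common factor 9u, then factor the remaining trinomial.

9u(u + 1)(u + 7)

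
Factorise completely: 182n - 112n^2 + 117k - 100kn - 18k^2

Group: -2k(9k + 14n) + (-8n + 13)(9k + 14n); both groups contain (9k + 14n).

-(2k + 8n - 13)(9k + 14n)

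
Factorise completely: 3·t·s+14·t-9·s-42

Group as (3·t·s+14·t) + (-9·s-42) = t·(3·s+14) - 3·(3·s+14).
Both groups share the factor (3·s+14).

(3·s+14)·(t-3)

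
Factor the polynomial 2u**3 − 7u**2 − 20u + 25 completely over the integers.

Testing divisors of the constant over divisors of the leading coefficient, u = 1 is a root, so (u − 1) divides it; the quotient is 2u**2 − 5u − 25.
The remaining quadratic factors as (2u + 5)(u − 5).

(2u + 5)(u − 1)(u − 5)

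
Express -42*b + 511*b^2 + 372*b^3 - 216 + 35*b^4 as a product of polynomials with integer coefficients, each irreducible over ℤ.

(5*b + 6)*(7*b - 4)*(b + 1)*(b + 9)

By the rational root theorem, b = -6/5 is a root, so (5*b + 6) is a factor; dividing leaves 7*b^3 + 66*b^2 + 23*b - 36.
Next, b = -1 is a root, so (b + 1) divides it; the quotient is 7*b^2 + 59*b - 36.
The remaining quadratic factors as (7*b - 4)(b + 9).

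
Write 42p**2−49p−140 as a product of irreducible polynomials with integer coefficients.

7(2p−5)(3p+4)

Pull out the common factor 7, then factor the remaining trinomial.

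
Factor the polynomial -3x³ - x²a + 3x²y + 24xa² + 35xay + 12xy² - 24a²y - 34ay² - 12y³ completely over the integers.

-(3x - 8a - 6y)(x + 3a + 2y)(x - y)

Group: x(-3x² + 8xa + 9xy - 8ay - 6y²) + (3a + 2y)(-3x² + 8xa + 9xy - 8ay - 6y²); both groups contain (-3x² + 8xa + 9xy - 8ay - 6y²), so (x + 3a + 2y) is a factor with cofactor -3x² + 8xa + 9xy - 8ay - 6y².
The cofactor groups again: -3x² + 8xa + 9xy - 8ay - 6y² = -3x(x - y) + (8a + 6y)(x - y); both groups contain (x - y), giving -(3x - 8a - 6y)(x - y).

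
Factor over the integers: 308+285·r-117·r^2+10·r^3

(2·r-11)·(5·r+4)·(r-7)

Among the possible rational roots, r = -4/5 is a root, so (5·r+4) divides it; the quotient is 2·r^2-25·r+77.
The remaining quadratic factors as (r-7)(2·r-11).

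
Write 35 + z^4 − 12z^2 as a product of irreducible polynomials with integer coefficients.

Substitute u = z^2 to get a quadratic in u, then factor.
z^2 − 7 is irreducible over ℤ (7 is not a perfect square).
z^2 − 5 is irreducible over ℤ (5 is not a perfect square).

(z^2 − 5)(z^2 − 7)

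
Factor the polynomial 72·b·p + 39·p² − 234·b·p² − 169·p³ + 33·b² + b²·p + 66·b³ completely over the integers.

(11·b + 13·p)·(6·b − 13·p + 3)·(b + p)

Group: 11·b·(6·b² − 7·b·p + 3·b − 13·p² + 3·p) + 13·p·(6·b² − 7·b·p + 3·b − 13·p² + 3·p); both groups contain (6·b² − 7·b·p + 3·b − 13·p² + 3·p), so (11·b + 13·p) is a factor with cofactor 6·b² − 7·b·p + 3·b − 13·p² + 3·p.
The cofactor groups again: 6·b² − 7·b·p + 3·b − 13·p² + 3·p = b·(6·b − 13·p + 3) + p·(6·b − 13·p + 3); both groups contain (6·b − 13·p + 3), giving (b + p)·(6·b − 13·p + 3).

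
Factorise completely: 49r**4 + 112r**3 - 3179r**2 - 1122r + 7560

(7r + 12)(7r - 10)(r + 9)(r - 7)

Trying the rational-root candidates, r = 10/7 is a root, giving the factor (7r - 10) and quotient 7r**3 + 26r**2 - 417r - 756.
Continuing, r = -9 is a root, so (r + 9) divides it; the quotient is 7r**2 - 37r - 84.
The remaining quadratic factors as (7r + 12)(r - 7).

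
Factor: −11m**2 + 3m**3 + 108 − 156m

(3m − 2)(m + 6)(m − 9)

Among the possible rational roots, m = −6 is a root, giving the factor (m + 6) and quotient 3m**2 − 29m + 18.
The remaining quadratic factors as (3m − 2)(m − 9).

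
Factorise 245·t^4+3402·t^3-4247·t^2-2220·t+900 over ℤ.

Among the possible rational roots, t = -3/5 is a root, so (5·t+3) is a factor; dividing leaves 49·t^3+651·t^2-1240·t+300.
Next, t = 10/7 is a root, so (7·t-10) divides it; the quotient is 7·t^2+103·t-30.
The remaining quadratic factors as (t+15)(7·t-2).

(5·t+3)·(7·t-10)·(7·t-2)·(t+15)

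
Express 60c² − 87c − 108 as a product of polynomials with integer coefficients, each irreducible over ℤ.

3(4c − 9)(5c + 4)

Pull out the common factor 3, then factor the remaining trinomial.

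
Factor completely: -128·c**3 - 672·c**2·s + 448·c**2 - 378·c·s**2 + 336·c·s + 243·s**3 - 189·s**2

-(2·c + 9·s - 7)·(8·c + 9·s)·(8·c - 3·s)

Group: 8·c·(-16·c**2 - 90·c·s + 56·c - 81·s**2 + 63·s) - 3·s·(-16·c**2 - 90·c·s + 56·c - 81·s**2 + 63·s); both groups contain (-16·c**2 - 90·c·s + 56·c - 81·s**2 + 63·s), so (8·c - 3·s) is a factor with cofactor -16·c**2 - 90·c·s + 56·c - 81·s**2 + 63·s.
The cofactor groups again: -16·c**2 - 90·c·s + 56·c - 81·s**2 + 63·s = -2·c·(8·c + 9·s) + (-9·s + 7)·(8·c + 9·s); both groups contain (8·c + 9·s), giving -(2·c + 9·s - 7)·(8·c + 9·s).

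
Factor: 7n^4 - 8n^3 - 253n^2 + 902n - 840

Among the possible rational roots, n = 4 is a root, so (n - 4) is a factor; dividing leaves 7n^3 + 20n^2 - 173n + 210.
Continuing, n = 15/7 is a root, so (7n - 15) divides it; the quotient is n^2 + 5n - 14.
The remaining quadratic factors as (n - 2)(n + 7).

(7n - 15)(n + 7)(n - 2)(n - 4)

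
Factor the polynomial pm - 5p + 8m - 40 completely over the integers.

Group as (pm - 5p) + (8m - 40) = p(m - 5) + 8(m - 5).
Both groups share the factor (m - 5).

(m - 5)(p + 8)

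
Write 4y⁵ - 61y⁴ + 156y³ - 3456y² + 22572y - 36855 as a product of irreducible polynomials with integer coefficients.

(4y - 13)(y - 15)(y - 3)(y² + 6y + 63)

By the rational root theorem, y = 3 is a root, giving the factor (y - 3) and quotient 4y⁴ - 49y³ + 9y² - 3429y + 12285.
Continuing, y = 15 is a root, giving the factor (y - 15) and quotient 4y³ + 11y² + 174y - 819.
Next, y = 13/4 is a root, giving the factor (4y - 13) and quotient y² + 6y + 63.
The quadratic y² + 6y + 63 has discriminant -216 < 0 and is irreducible over ℤ.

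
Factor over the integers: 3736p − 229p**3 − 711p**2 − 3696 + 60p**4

By the rational root theorem, p = −4 is a root, giving the factor (p + 4) and quotient 60p**3 − 469p**2 + 1165p − 924.
Next, p = 11/3 is a root, so (3p − 11) divides it; the quotient is 20p**2 − 83p + 84.
The remaining quadratic factors as (5p − 12)(4p − 7).

(3p − 11)(4p − 7)(5p − 12)(p + 4)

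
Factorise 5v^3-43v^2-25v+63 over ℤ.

By the rational root theorem, v = 1 is a root, so (v-1) is a factor; dividing leaves 5v^2-38v-63.
The remaining quadratic factors as (5v+7)(v-9).

(5v+7)(v-1)(v-9)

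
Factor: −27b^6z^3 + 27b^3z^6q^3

−27b^3z^3(b − zq)(b^2 + bzq + z^2q^2)

Every term has a factor of 27b^3z^3; factoring it out leaves −b^3 + z^3q^3.
Recognize a difference of cubes with the parts zq and b.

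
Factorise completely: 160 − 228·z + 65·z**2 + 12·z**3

(3·z − 4)·(4·z − 5)·(z + 8)

Testing divisors of the constant over divisors of the leading coefficient, z = −8 is a root, giving the factor (z + 8) and quotient 12·z**2 − 31·z + 20.
The remaining quadratic factors as (3·z − 4)(4·z − 5).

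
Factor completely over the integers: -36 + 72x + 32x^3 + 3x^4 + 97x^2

Among the possible rational roots, x = -6 is a root, giving the factor (x + 6) and quotient 3x^3 + 14x^2 + 13x - 6.
Continuing, x = -3 is a root, so (x + 3) is a factor; dividing leaves 3x^2 + 5x - 2.
The remaining quadratic factors as (3x - 1)(x + 2).

(3x - 1)(x + 2)(x + 3)(x + 6)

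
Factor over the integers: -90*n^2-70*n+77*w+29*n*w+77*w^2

Group: -10*n*(9*n+7*w+7) + 11*w*(9*n+7*w+7); both groups contain (9*n+7*w+7).

-(10*n-11*w)*(9*n+7*w+7)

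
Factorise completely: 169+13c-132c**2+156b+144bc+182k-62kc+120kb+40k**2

(4k+12b-11c+13)(10k+12c+13)

Group: 10k(4k+12b-11c+13) + (12c+13)(4k+12b-11c+13); both groups contain (4k+12b-11c+13).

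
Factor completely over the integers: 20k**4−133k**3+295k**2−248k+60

Trying the rational-root candidates, k = 2 is a root, giving the factor (k−2) and quotient 20k**3−93k**2+109k−30.
Then k = 3 is a root, so (k−3) divides it; the quotient is 20k**2−33k+10.
The remaining quadratic factors as (4k−5)(5k−2).

(4k−5)(5k−2)(k−2)(k−3)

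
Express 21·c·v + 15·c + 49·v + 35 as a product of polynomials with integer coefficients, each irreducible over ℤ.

(3·c + 7)·(7·v + 5)

Group as (21·c·v + 15·c) + (49·v + 35) = 3·c·(7·v + 5) + 7·(7·v + 5).
Both groups share the factor (7·v + 5).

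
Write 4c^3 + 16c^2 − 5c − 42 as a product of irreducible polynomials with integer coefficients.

Trying the rational-root candidates, c = −7/2 is a root, giving the factor (2c + 7) and quotient 2c^2 + c − 6.
The remaining quadratic factors as (c + 2)(2c − 3).

(2c + 7)(2c − 3)(c + 2)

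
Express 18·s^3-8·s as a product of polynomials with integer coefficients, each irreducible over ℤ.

Every term has a factor of 2·s. Then 9·s^2-4 = (3·s)² − (2)².

2·s·(3·s+2)·(3·s-2)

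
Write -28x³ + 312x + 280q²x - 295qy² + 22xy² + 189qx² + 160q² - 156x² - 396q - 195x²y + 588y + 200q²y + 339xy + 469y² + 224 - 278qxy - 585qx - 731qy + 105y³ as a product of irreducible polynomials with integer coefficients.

(5q + 4x - 3y - 8)(7x + 5y + 4)(8q - x - 7y - 7)

Group: 7x(40q² + 27qx - 59qy - 99q - 4x² - 25xy - 20x + 21y² + 77y + 56) + (5y + 4)(40q² + 27qx - 59qy - 99q - 4x² - 25xy - 20x + 21y² + 77y + 56); both groups contain (40q² + 27qx - 59qy - 99q - 4x² - 25xy - 20x + 21y² + 77y + 56), so (7x + 5y + 4) is a factor with cofactor 40q² + 27qx - 59qy - 99q - 4x² - 25xy - 20x + 21y² + 77y + 56.
The cofactor groups again: 40q² + 27qx - 59qy - 99q - 4x² - 25xy - 20x + 21y² + 77y + 56 = 5q(8q - x - 7y - 7) + (4x - 3y - 8)(8q - x - 7y - 7); both groups contain (8q - x - 7y - 7), giving (5q + 4x - 3y - 8)(8q - x - 7y - 7).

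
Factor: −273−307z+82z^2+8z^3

Among the possible rational roots, z = −3/4 is a root, giving the factor (4z+3) and quotient 2z^2+19z−91.
The remaining quadratic factors as (2z−7)(z+13).

(2z−7)(4z+3)(z+13)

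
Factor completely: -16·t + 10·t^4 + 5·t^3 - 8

(2·t + 1)·(5·t^3 - 8)

Group as (10·t^4 - 16·t) + (5·t^3 - 8) = 2·t·(5·t^3 - 8) + (5·t^3 - 8).
Both groups share the factor (5·t^3 - 8).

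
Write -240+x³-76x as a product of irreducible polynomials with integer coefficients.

Among the possible rational roots, x = -4 is a root, giving the factor (x+4) and quotient x²-4x-60.
The remaining quadratic factors as (x-10)(x+6).

(x+4)(x+6)(x-10)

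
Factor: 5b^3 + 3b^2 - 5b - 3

By the rational root theorem, b = -1 is a root, giving the factor (b + 1) and quotient 5b^2 - 2b - 3.
The remaining quadratic factors as (5b + 3)(b - 1).

(5b + 3)(b + 1)(b - 1)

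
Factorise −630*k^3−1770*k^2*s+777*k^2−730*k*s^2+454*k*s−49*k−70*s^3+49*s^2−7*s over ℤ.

Group: 6*k*(−105*k^2−50*k*s+7*k−5*s^2+s) + (14*s−7)*(−105*k^2−50*k*s+7*k−5*s^2+s); both groups contain (−105*k^2−50*k*s+7*k−5*s^2+s), so (6*k+14*s−7) is a factor with cofactor −105*k^2−50*k*s+7*k−5*s^2+s.
The cofactor groups again: −105*k^2−50*k*s+7*k−5*s^2+s = −7*k*(15*k+5*s−1) − s*(15*k+5*s−1); both groups contain (15*k+5*s−1), giving −(7*k+s)*(15*k+5*s−1).

−(15*k+5*s−1)*(6*k+14*s−7)*(7*k+s)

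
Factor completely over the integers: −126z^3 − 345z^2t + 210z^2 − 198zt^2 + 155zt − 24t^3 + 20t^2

Group: 7z(−18z^2 − 39zt + 30z − 6t^2 + 5t) + 4t(−18z^2 − 39zt + 30z − 6t^2 + 5t); both groups contain (−18z^2 − 39zt + 30z − 6t^2 + 5t), so (7z + 4t) is a factor with cofactor −18z^2 − 39zt + 30z − 6t^2 + 5t.
The cofactor groups again: −18z^2 − 39zt + 30z − 6t^2 + 5t = −6z(3z + 6t − 5) − t(3z + 6t − 5); both groups contain (3z + 6t − 5), giving −(6z + t)(3z + 6t − 5).

−(7z + 4t)(3z + 6t − 5)(6z + t)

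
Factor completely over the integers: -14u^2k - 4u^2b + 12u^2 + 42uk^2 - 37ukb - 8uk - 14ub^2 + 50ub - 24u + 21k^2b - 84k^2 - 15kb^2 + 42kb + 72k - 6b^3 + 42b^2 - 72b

Group: u(-14uk - 4ub + 12u - 7kb + 28k - 2b^2 + 14b - 24) + (-3k + 3b)(-14uk - 4ub + 12u - 7kb + 28k - 2b^2 + 14b - 24); both groups contain (-14uk - 4ub + 12u - 7kb + 28k - 2b^2 + 14b - 24), so (u - 3k + 3b) is a factor with cofactor -14uk - 4ub + 12u - 7kb + 28k - 2b^2 + 14b - 24.
The cofactor groups again: -14uk - 4ub + 12u - 7kb + 28k - 2b^2 + 14b - 24 = -2u(7k + 2b - 6) + (-b + 4)(7k + 2b - 6); both groups contain (7k + 2b - 6), giving -(2u + b - 4)(7k + 2b - 6).

-(7k + 2b - 6)(u - 3k + 3b)(2u + b - 4)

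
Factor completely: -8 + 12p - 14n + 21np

Group as (21np - 14n) + (12p - 8) = 7n(3p - 2) + 4(3p - 2).
Both groups share the factor (3p - 2).

(3p - 2)(7n + 4)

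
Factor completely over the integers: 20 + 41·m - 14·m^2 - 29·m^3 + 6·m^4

Trying the rational-root candidates, m = -1/2 is a root, giving the factor (2·m + 1) and quotient 3·m^3 - 16·m^2 + m + 20.
Continuing, m = 5 is a root, so (m - 5) divides it; the quotient is 3·m^2 - m - 4.
The remaining quadratic factors as (m + 1)(3·m - 4).

(2·m + 1)·(3·m - 4)·(m + 1)·(m - 5)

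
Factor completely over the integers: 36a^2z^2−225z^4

Factor out 9z^2, leaving 4a^2−25z^2, which is a difference of two squares.

9z^2(2a+5z)(2a−5z)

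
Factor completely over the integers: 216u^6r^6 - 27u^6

27u^6(2r^2 - 1)(4r^4 + 2r^2 + 1)

Pull out the common factor 27u^6, leaving 8r^6 - 1.
Recognize a difference of cubes with the parts 2r^2 and 1.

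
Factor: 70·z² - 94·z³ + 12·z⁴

2·z²·(6·z - 5)·(z - 7)

Pull out the common factor 2·z², then factor the remaining trinomial.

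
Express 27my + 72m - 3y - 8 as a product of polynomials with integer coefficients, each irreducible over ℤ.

(3y + 8)(9m - 1)

Group as (27my + 72m) + (-3y - 8) = 9m(3y + 8) - (3y + 8).
Both groups share the factor (3y + 8).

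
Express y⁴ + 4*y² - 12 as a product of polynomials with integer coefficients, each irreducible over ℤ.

(y² + 6)*(y² - 2)

Substitute u = y² to get a quadratic in u, then factor.
y² + 6 is irreducible over ℤ (always positive, so no real roots).
y² - 2 is irreducible over ℤ (2 is not a perfect square).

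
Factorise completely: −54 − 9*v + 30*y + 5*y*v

(5*y − 9)*(v + 6)

Group as (5*y*v + 30*y) + (−9*v − 54) = 5*y*(v + 6) − 9*(v + 6).
Both groups share the factor (v + 6).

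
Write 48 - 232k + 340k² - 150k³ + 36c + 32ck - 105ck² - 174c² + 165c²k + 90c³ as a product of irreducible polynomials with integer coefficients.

(3c + 6k - 4)(5c - 5k + 2)(6c + 5k - 6)

Group: 5c(18c² + 51ck - 42c + 30k² - 56k + 24) + (-5k + 2)(18c² + 51ck - 42c + 30k² - 56k + 24); both groups contain (18c² + 51ck - 42c + 30k² - 56k + 24), so (5c - 5k + 2) is a factor with cofactor 18c² + 51ck - 42c + 30k² - 56k + 24.
The cofactor groups again: 18c² + 51ck - 42c + 30k² - 56k + 24 = 3c(6c + 5k - 6) + (6k - 4)(6c + 5k - 6); both groups contain (6c + 5k - 6), giving (3c + 6k - 4)(6c + 5k - 6).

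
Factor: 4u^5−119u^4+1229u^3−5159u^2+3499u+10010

Testing divisors of the constant over divisors of the leading coefficient, u = 14 is a root, giving the factor (u−14) and quotient 4u^4−63u^3+347u^2−301u−715.
Continuing, u = −1 is a root, giving the factor (u+1) and quotient 4u^3−67u^2+414u−715.
Continuing, u = 11/4 is a root, so (4u−11) divides it; the quotient is u^2−14u+65.
The quadratic u^2−14u+65 has discriminant −64 < 0 and is irreducible over ℤ.

(4u−11)(u+1)(u−14)(u^2−14u+65)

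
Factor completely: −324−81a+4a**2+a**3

(a+4)(a+9)(a−9)

Trying the rational-root candidates, a = −4 is a root, so (a+4) divides it; the quotient is a**2−81.
The remaining quadratic factors as (a−9)(a+9).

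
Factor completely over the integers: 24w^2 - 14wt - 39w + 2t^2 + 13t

Group: 3w(8w - 2t - 13) - t(8w - 2t - 13); both groups contain (8w - 2t - 13).

(8w - 2t - 13)(3w - t)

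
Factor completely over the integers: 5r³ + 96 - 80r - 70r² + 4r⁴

(4r - 3)(r + 2)(r + 4)(r - 4)

Testing divisors of the constant over divisors of the leading coefficient, r = 4 is a root, so (r - 4) divides it; the quotient is 4r³ + 21r² + 14r - 24.
Continuing, r = 3/4 is a root, so (4r - 3) is a factor; dividing leaves r² + 6r + 8.
The remaining quadratic factors as (r + 4)(r + 2).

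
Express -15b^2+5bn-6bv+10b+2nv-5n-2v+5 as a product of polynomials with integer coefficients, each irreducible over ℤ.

Group: -3b(5b+2v-5) + (n-1)(5b+2v-5); both groups contain (5b+2v-5).

-(3b-n+1)(5b+2v-5)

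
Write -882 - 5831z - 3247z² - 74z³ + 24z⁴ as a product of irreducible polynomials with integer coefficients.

Among the possible rational roots, z = -1/6 is a root, so (6z + 1) is a factor; dividing leaves 4z³ - 13z² - 539z - 882.
Then z = -9 is a root, so (z + 9) divides it; the quotient is 4z² - 49z - 98.
The remaining quadratic factors as (z - 14)(4z + 7).

(4z + 7)(6z + 1)(z + 9)(z - 14)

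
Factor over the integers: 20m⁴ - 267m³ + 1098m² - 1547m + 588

By the rational root theorem, m = 3/5 is a root, giving the factor (5m - 3) and quotient 4m³ - 51m² + 189m - 196.
Then m = 7 is a root, giving the factor (m - 7) and quotient 4m² - 23m + 28.
The remaining quadratic factors as (m - 4)(4m - 7).

(4m - 7)(5m - 3)(m - 4)(m - 7)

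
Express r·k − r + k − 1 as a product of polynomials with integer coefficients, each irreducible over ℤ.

(k − 1)·(r + 1)

Group as (r·k − r) + (k − 1) = r·(k − 1) + (k − 1).
Both groups share the factor (k − 1).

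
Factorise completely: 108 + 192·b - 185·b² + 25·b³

(5·b + 2)·(5·b - 9)·(b - 6)

By the rational root theorem, b = -2/5 is a root, so (5·b + 2) is a factor; dividing leaves 5·b² - 39·b + 54.
The remaining quadratic factors as (5·b - 9)(b - 6).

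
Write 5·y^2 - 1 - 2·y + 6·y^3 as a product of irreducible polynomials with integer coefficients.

(2·y - 1)·(3·y + 1)·(y + 1)

Trying the rational-root candidates, y = -1/3 is a root, so (3·y + 1) divides it; the quotient is 2·y^2 + y - 1.
The remaining quadratic factors as (y + 1)(2·y - 1).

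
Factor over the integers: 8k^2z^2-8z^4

8z^2(k+z)(k-z)

Every term has a factor of 8z^2. Then k^2-z^2 = (k)² − (z)².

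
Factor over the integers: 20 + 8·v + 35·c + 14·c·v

Group as (14·c·v + 35·c) + (8·v + 20) = 7·c·(2·v + 5) + 4·(2·v + 5).
Both groups share the factor (2·v + 5).

(2·v + 5)·(7·c + 4)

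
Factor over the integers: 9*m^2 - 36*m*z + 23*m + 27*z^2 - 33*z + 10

Group: m*(9*m - 9*z + 5) + (-3*z + 2)*(9*m - 9*z + 5); both groups contain (9*m - 9*z + 5).

(9*m - 9*z + 5)*(m - 3*z + 2)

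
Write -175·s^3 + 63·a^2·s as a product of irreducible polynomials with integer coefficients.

7·s·(3·a + 5·s)·(3·a - 5·s)

Every term has a factor of 7·s. Then 9·a^2 - 25·s^2 = (3·a)² − (5·s)².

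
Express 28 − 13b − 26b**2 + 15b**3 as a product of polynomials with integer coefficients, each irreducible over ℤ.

Among the possible rational roots, b = 4/3 is a root, so (3b − 4) is a factor; dividing leaves 5b**2 − 2b − 7.
The remaining quadratic factors as (b + 1)(5b − 7).

(3b − 4)(5b − 7)(b + 1)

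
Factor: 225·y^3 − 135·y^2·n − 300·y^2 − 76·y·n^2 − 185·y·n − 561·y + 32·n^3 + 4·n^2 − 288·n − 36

(5·y − 4·n − 12)·(3·y − n + 3)·(15·y + 8·n + 1)

Group: 5·y·(45·y^2 + 9·y·n + 48·y − 8·n^2 + 23·n + 3) + (−4·n − 12)·(45·y^2 + 9·y·n + 48·y − 8·n^2 + 23·n + 3); both groups contain (45·y^2 + 9·y·n + 48·y − 8·n^2 + 23·n + 3), so (5·y − 4·n − 12) is a factor with cofactor 45·y^2 + 9·y·n + 48·y − 8·n^2 + 23·n + 3.
The cofactor groups again: 45·y^2 + 9·y·n + 48·y − 8·n^2 + 23·n + 3 = 15·y·(3·y − n + 3) + (8·n + 1)·(3·y − n + 3); both groups contain (3·y − n + 3), giving (15·y + 8·n + 1)·(3·y − n + 3).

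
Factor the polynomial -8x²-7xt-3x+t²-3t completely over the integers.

-(8x-t+3)(x+t)

Group: -x(8x-t+3) - t(8x-t+3); both groups contain (8x-t+3).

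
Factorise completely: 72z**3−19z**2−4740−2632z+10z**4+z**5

Trying the rational-root candidates, z = −6 is a root, giving the factor (z+6) and quotient z**4+4z**3+48z**2−307z−790.
Next, z = 5 is a root, giving the factor (z−5) and quotient z**3+9z**2+93z+158.
Continuing, z = −2 is a root, giving the factor (z+2) and quotient z**2+7z+79.
The quadratic z**2+7z+79 has discriminant −267 < 0 and is irreducible over ℤ.

(z+2)(z+6)(z−5)(z**2+7z+79)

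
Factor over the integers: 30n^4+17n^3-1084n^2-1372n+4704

Testing divisors of the constant over divisors of the leading coefficient, n = 8/5 is a root, giving the factor (5n-8) and quotient 6n^3+13n^2-196n-588.
Continuing, n = -7/2 is a root, so (2n+7) divides it; the quotient is 3n^2-4n-84.
The remaining quadratic factors as (3n+14)(n-6).

(2n+7)(3n+14)(5n-8)(n-6)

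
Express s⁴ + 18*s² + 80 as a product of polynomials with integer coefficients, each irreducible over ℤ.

Substitute u = s² to get a quadratic in u, then factor.
s² + 8 is irreducible over ℤ (always positive, so no real roots).
s² + 10 is irreducible over ℤ (always positive, so no real roots).

(s² + 10)*(s² + 8)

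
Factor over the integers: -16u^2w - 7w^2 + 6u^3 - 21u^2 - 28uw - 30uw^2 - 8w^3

(2u - 8w - 7)(3u + w)(u + w)

Group: 3u(2u^2 - 6uw - 7u - 8w^2 - 7w) + w(2u^2 - 6uw - 7u - 8w^2 - 7w); both groups contain (2u^2 - 6uw - 7u - 8w^2 - 7w), so (3u + w) is a factor with cofactor 2u^2 - 6uw - 7u - 8w^2 - 7w.
The cofactor groups again: 2u^2 - 6uw - 7u - 8w^2 - 7w = u(2u - 8w - 7) + w(2u - 8w - 7); both groups contain (2u - 8w - 7), giving (u + w)(2u - 8w - 7).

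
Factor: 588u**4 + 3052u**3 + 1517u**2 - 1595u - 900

By the rational root theorem, u = -4/7 is a root, so (7u + 4) is a factor; dividing leaves 84u**3 + 388u**2 - 5u - 225.
Then u = -5/6 is a root, giving the factor (6u + 5) and quotient 14u**2 + 53u - 45.
The remaining quadratic factors as (7u - 5)(2u + 9).

(2u + 9)(6u + 5)(7u + 4)(7u - 5)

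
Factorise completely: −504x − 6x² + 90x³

Pull out the common factor 6x, then factor the remaining trinomial.

6x(3x + 7)(5x − 12)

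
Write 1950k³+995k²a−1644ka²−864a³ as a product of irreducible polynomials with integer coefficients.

(13k−12a)(15k+8a)(10k+9a)

Group: 15k(130k²−3ka−108a²) + 8a(130k²−3ka−108a²); both groups contain (130k²−3ka−108a²), so (15k+8a) is a factor with cofactor 130k²−3ka−108a².
The cofactor groups again: 130k²−3ka−108a² = 13k(10k+9a) − 12a(10k+9a); both groups contain (10k+9a), giving (13k−12a)(10k+9a).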